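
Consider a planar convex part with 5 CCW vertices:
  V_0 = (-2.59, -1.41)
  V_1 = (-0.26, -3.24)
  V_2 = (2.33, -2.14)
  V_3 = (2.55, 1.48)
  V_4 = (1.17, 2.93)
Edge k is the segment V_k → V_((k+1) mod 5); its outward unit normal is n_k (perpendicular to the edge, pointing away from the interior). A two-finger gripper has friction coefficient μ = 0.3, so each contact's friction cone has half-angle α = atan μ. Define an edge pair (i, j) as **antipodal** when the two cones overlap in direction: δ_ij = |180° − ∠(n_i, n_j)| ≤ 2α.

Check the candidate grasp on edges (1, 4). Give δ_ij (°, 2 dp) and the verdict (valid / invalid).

δ = 26.08°, valid

α = atan 0.3 = 16.70°;  2α = 33.40°
edge 1: e_1 = (+2.59, +1.10);  n_1 = (+0.3909, -0.9204)
edge 4: e_4 = (-3.76, -4.34);  n_4 = (-0.7558, +0.6548)
∠(n_1, n_4) = 153.92°
δ = |180° − 153.92°| = 26.08°
26.08° ≤ 2α = 33.40°  →  valid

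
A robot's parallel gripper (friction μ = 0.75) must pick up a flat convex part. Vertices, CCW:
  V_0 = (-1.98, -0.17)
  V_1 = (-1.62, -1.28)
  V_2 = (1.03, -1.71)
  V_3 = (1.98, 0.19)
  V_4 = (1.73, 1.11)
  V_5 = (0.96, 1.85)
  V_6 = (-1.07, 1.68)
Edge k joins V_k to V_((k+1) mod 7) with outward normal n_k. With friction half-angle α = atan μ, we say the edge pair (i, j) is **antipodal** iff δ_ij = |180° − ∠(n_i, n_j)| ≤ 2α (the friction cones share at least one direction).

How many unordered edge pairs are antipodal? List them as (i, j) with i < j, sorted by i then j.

count = 11; pairs: (0,2), (0,3), (0,4), (1,3), (1,4), (1,5), (1,6), (2,5), (2,6), (3,6), (4,6)

α = atan 0.75 = 36.87°;  2α = 73.74°
n_0 = (-0.9512, -0.3085)
n_1 = (-0.1602, -0.9871)
n_2 = (+0.8944, -0.4472)
n_3 = (+0.9650, +0.2622)
n_4 = (+0.6929, +0.7210)
n_5 = (-0.0835, +0.9965)
n_6 = (-0.8973, +0.4414)
  (0,1): δ = 117.19°  ·
  (0,2): δ = 44.53°  ✓
  (0,3): δ = 2.77°  ✓
  (0,4): δ = 28.17°  ✓
  (0,5): δ = 76.82°  ·
  (0,6): δ = 135.84°  ·
  (1,2): δ = 107.35°  ·
  (1,3): δ = 65.58°  ✓
  (1,4): δ = 34.65°  ✓
  (1,5): δ = 14.00°  ✓
  (1,6): δ = 73.02°  ✓
  (2,3): δ = 138.23°  ·
  (2,4): δ = 107.30°  ·
  (2,5): δ = 58.65°  ✓
  (2,6): δ = 0.37°  ✓
  (3,4): δ = 149.06°  ·
  (3,5): δ = 100.42°  ·
  (3,6): δ = 41.39°  ✓
  (4,5): δ = 131.35°  ·
  (4,6): δ = 72.33°  ✓
  (5,6): δ = 120.98°  ·
antipodal pairs: 11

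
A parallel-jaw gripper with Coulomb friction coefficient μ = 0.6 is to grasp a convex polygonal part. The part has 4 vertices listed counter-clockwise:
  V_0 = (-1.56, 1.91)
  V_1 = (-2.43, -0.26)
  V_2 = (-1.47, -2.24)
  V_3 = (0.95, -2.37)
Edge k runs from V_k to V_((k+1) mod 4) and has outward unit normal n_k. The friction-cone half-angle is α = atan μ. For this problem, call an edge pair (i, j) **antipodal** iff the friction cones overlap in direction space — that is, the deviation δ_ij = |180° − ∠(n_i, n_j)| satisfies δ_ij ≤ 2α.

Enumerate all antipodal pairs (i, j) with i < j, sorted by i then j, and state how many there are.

count = 3; pairs: (0,3), (1,3), (2,3)

α = atan 0.6 = 30.96°;  2α = 61.93°
n_0 = (-0.9282, +0.3721)
n_1 = (-0.8998, -0.4363)
n_2 = (-0.0536, -0.9986)
n_3 = (+0.8626, +0.5059)
  (0,1): δ = 132.29°  ·
  (0,2): δ = 71.23°  ·
  (0,3): δ = 52.24°  ✓
  (1,2): δ = 118.94°  ·
  (1,3): δ = 4.52°  ✓
  (2,3): δ = 56.54°  ✓
antipodal pairs: 3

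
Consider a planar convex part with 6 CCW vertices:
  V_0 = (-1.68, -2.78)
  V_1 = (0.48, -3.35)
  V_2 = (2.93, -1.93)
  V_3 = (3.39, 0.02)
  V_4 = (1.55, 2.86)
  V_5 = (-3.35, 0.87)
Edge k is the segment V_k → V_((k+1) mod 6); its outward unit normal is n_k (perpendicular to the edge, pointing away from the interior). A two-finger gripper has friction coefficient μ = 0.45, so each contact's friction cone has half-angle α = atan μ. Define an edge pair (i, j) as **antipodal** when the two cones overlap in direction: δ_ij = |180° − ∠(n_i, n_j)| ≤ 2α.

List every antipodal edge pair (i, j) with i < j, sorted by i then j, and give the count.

α = atan 0.45 = 24.23°;  2α = 48.46°
n_0 = (-0.2552, -0.9669)
n_1 = (+0.5015, -0.8652)
n_2 = (+0.9733, -0.2296)
n_3 = (+0.8393, +0.5437)
n_4 = (-0.3763, +0.9265)
n_5 = (-0.9093, -0.4161)
  (0,1): δ = 135.12°  ·
  (0,2): δ = 88.49°  ·
  (0,3): δ = 42.28°  ✓
  (0,4): δ = 36.89°  ✓
  (0,5): δ = 129.37°  ·
  (1,2): δ = 133.37°  ·
  (1,3): δ = 87.16°  ·
  (1,4): δ = 7.99°  ✓
  (1,5): δ = 84.49°  ·
  (2,3): δ = 133.79°  ·
  (2,4): δ = 54.62°  ·
  (2,5): δ = 37.86°  ✓
  (3,4): δ = 100.84°  ·
  (3,5): δ = 8.35°  ✓
  (4,5): δ = 87.52°  ·
antipodal pairs: 5

count = 5; pairs: (0,3), (0,4), (1,4), (2,5), (3,5)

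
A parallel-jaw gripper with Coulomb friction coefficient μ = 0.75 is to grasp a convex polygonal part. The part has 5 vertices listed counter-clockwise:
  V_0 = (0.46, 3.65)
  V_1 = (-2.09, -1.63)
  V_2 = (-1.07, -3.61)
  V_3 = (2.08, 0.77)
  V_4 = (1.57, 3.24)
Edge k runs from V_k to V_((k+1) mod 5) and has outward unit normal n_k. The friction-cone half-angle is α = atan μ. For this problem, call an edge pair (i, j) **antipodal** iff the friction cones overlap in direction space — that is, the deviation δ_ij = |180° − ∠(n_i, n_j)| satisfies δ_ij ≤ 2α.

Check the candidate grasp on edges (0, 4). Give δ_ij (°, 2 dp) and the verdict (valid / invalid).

δ = 95.51°, invalid

α = atan 0.75 = 36.87°;  2α = 73.74°
edge 0: e_0 = (-2.55, -5.28);  n_0 = (-0.9005, +0.4349)
edge 4: e_4 = (-1.11, +0.41);  n_4 = (+0.3465, +0.9381)
∠(n_0, n_4) = 84.49°
δ = |180° − 84.49°| = 95.51°
95.51° > 2α = 73.74°  →  invalid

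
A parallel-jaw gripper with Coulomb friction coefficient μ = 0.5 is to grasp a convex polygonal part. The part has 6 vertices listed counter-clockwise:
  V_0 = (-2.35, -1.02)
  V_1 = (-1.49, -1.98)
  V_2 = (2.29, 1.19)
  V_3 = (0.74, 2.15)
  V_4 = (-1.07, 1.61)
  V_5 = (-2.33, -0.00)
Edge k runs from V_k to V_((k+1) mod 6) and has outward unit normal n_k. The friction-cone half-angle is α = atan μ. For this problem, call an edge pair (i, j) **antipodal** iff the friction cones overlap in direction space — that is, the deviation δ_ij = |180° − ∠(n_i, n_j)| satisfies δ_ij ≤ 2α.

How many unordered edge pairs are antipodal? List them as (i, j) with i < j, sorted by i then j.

α = atan 0.5 = 26.57°;  2α = 53.13°
n_0 = (-0.7448, -0.6672)
n_1 = (+0.6426, -0.7662)
n_2 = (+0.5265, +0.8501)
n_3 = (-0.2859, +0.9583)
n_4 = (-0.7875, +0.6163)
n_5 = (-0.9998, +0.0196)
  (0,1): δ = 91.87°  ·
  (0,2): δ = 16.37°  ✓
  (0,3): δ = 64.76°  ·
  (0,4): δ = 100.10°  ·
  (0,5): δ = 137.02°  ·
  (1,2): δ = 71.76°  ·
  (1,3): δ = 23.37°  ✓
  (1,4): δ = 11.97°  ✓
  (1,5): δ = 48.89°  ✓
  (2,3): δ = 131.62°  ·
  (2,4): δ = 96.27°  ·
  (2,5): δ = 59.35°  ·
  (3,4): δ = 144.66°  ·
  (3,5): δ = 107.74°  ·
  (4,5): δ = 143.08°  ·
antipodal pairs: 4

count = 4; pairs: (0,2), (1,3), (1,4), (1,5)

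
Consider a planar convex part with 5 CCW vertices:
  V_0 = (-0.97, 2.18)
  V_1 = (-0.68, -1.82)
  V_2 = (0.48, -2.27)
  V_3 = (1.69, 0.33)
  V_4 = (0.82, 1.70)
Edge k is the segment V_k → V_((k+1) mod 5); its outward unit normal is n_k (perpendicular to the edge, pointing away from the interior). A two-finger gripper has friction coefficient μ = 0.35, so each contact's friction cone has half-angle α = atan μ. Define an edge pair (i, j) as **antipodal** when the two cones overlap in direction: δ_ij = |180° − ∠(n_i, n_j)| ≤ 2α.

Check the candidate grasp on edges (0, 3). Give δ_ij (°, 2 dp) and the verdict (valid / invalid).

δ = 28.27°, valid

α = atan 0.35 = 19.29°;  2α = 38.58°
edge 0: e_0 = (+0.29, -4.00);  n_0 = (-0.9974, -0.0723)
edge 3: e_3 = (-0.87, +1.37);  n_3 = (+0.8442, +0.5361)
∠(n_0, n_3) = 151.73°
δ = |180° − 151.73°| = 28.27°
28.27° ≤ 2α = 38.58°  →  valid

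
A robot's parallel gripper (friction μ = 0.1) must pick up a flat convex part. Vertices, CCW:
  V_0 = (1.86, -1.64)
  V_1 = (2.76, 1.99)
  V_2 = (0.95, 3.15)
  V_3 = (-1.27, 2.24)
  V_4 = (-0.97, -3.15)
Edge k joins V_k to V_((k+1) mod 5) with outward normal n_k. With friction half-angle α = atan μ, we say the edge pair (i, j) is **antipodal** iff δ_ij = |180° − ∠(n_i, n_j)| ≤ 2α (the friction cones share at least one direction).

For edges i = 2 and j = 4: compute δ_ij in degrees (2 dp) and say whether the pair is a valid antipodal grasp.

α = atan 0.1 = 5.71°;  2α = 11.42°
edge 2: e_2 = (-2.22, -0.91);  n_2 = (-0.3793, +0.9253)
edge 4: e_4 = (+2.83, +1.51);  n_4 = (+0.4708, -0.8823)
∠(n_2, n_4) = 174.21°
δ = |180° − 174.21°| = 5.79°
5.79° ≤ 2α = 11.42°  →  valid

δ = 5.79°, valid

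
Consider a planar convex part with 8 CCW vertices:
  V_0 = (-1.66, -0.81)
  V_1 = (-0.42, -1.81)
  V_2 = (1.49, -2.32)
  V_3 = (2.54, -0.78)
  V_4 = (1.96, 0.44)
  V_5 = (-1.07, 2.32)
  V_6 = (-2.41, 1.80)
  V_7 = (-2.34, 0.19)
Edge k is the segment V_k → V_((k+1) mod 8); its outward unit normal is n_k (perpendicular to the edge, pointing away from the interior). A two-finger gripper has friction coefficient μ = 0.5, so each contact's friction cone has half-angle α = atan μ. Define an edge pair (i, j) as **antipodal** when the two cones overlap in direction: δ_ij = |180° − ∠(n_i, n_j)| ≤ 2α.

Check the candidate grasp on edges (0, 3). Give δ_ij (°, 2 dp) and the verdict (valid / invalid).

α = atan 0.5 = 26.57°;  2α = 53.13°
edge 0: e_0 = (+1.24, -1.00);  n_0 = (-0.6278, -0.7784)
edge 3: e_3 = (-0.58, +1.22);  n_3 = (+0.9031, +0.4294)
∠(n_0, n_3) = 154.31°
δ = |180° − 154.31°| = 25.69°
25.69° ≤ 2α = 53.13°  →  valid

δ = 25.69°, valid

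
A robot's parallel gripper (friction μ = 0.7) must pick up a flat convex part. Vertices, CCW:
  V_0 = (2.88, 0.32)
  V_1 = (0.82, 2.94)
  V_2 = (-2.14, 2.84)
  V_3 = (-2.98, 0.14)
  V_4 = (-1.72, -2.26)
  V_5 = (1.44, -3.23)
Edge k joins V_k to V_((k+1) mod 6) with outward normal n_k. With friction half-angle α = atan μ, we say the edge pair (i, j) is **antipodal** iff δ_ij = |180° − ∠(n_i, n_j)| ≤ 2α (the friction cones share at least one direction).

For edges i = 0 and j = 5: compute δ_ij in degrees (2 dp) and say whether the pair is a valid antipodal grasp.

δ = 119.74°, invalid

α = atan 0.7 = 34.99°;  2α = 69.98°
edge 0: e_0 = (-2.06, +2.62);  n_0 = (+0.7861, +0.6181)
edge 5: e_5 = (+1.44, +3.55);  n_5 = (+0.9267, -0.3759)
∠(n_0, n_5) = 60.26°
δ = |180° − 60.26°| = 119.74°
119.74° > 2α = 69.98°  →  invalid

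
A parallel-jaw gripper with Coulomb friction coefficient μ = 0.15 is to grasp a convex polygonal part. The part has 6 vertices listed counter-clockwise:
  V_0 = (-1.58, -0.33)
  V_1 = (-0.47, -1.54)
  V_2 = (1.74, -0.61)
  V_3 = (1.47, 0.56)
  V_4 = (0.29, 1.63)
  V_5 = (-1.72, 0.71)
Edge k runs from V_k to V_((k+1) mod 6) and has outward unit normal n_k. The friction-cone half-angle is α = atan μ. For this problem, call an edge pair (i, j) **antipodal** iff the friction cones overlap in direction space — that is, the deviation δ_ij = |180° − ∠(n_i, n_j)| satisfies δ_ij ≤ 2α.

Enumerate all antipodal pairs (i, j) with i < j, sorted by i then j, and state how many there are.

count = 3; pairs: (0,3), (1,4), (2,5)

α = atan 0.15 = 8.53°;  2α = 17.06°
n_0 = (-0.7369, -0.6760)
n_1 = (+0.3879, -0.9217)
n_2 = (+0.9744, +0.2249)
n_3 = (+0.6717, +0.7408)
n_4 = (-0.4162, +0.9093)
n_5 = (-0.9911, -0.1334)
  (0,1): δ = 109.71°  ·
  (0,2): δ = 29.54°  ·
  (0,3): δ = 5.27°  ✓
  (0,4): δ = 72.06°  ·
  (0,5): δ = 145.13°  ·
  (1,2): δ = 99.83°  ·
  (1,3): δ = 65.02°  ·
  (1,4): δ = 1.77°  ✓
  (1,5): δ = 74.84°  ·
  (2,3): δ = 145.20°  ·
  (2,4): δ = 78.40°  ·
  (2,5): δ = 5.33°  ✓
  (3,4): δ = 113.20°  ·
  (3,5): δ = 40.13°  ·
  (4,5): δ = 106.93°  ·
antipodal pairs: 3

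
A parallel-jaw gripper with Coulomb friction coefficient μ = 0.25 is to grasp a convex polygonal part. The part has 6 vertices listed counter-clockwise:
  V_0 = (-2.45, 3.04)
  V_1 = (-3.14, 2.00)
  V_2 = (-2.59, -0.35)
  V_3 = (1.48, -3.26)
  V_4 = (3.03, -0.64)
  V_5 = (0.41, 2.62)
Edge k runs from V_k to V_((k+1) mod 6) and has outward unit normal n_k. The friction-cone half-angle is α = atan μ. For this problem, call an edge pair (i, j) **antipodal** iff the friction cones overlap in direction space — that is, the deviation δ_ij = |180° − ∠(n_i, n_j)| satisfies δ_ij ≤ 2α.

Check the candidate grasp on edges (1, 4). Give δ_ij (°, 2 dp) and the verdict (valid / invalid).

δ = 25.62°, valid

α = atan 0.25 = 14.04°;  2α = 28.07°
edge 1: e_1 = (+0.55, -2.35);  n_1 = (-0.9737, -0.2279)
edge 4: e_4 = (-2.62, +3.26);  n_4 = (+0.7795, +0.6264)
∠(n_1, n_4) = 154.38°
δ = |180° − 154.38°| = 25.62°
25.62° ≤ 2α = 28.07°  →  valid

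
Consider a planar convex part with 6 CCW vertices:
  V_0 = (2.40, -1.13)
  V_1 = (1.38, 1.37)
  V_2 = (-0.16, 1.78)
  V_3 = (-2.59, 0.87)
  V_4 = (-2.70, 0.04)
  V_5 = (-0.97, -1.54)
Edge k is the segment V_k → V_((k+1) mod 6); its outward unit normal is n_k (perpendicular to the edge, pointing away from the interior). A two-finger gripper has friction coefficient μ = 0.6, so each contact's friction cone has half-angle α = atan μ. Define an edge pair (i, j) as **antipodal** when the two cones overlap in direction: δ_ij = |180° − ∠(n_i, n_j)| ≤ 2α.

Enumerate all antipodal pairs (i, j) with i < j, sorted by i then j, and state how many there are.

α = atan 0.6 = 30.96°;  2α = 61.93°
n_0 = (+0.9259, +0.3778)
n_1 = (+0.2573, +0.9663)
n_2 = (-0.3507, +0.9365)
n_3 = (-0.9913, +0.1314)
n_4 = (-0.6744, -0.7384)
n_5 = (+0.1208, -0.9927)
  (0,1): δ = 127.10°  ·
  (0,2): δ = 91.67°  ·
  (0,3): δ = 29.74°  ✓
  (0,4): δ = 25.40°  ✓
  (0,5): δ = 74.74°  ·
  (1,2): δ = 144.56°  ·
  (1,3): δ = 82.64°  ·
  (1,4): δ = 27.50°  ✓
  (1,5): δ = 21.84°  ✓
  (2,3): δ = 118.08°  ·
  (2,4): δ = 62.94°  ·
  (2,5): δ = 13.59°  ✓
  (3,4): δ = 124.86°  ·
  (3,5): δ = 75.51°  ·
  (4,5): δ = 130.66°  ·
antipodal pairs: 5

count = 5; pairs: (0,3), (0,4), (1,4), (1,5), (2,5)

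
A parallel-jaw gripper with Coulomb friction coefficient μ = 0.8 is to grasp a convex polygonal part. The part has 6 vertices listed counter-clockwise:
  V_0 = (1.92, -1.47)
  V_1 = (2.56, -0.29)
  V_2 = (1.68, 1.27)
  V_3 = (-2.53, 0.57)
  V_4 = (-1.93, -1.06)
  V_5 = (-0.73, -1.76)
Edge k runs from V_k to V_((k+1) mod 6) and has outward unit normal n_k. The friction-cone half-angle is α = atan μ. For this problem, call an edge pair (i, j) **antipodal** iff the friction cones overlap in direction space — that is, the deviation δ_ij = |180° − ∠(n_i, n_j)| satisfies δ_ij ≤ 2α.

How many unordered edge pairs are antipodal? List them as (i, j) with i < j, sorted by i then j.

count = 7; pairs: (0,2), (0,3), (1,3), (1,4), (1,5), (2,4), (2,5)

α = atan 0.8 = 38.66°;  2α = 77.32°
n_0 = (+0.8790, -0.4768)
n_1 = (+0.8710, +0.4913)
n_2 = (-0.1640, +0.9865)
n_3 = (-0.9384, -0.3454)
n_4 = (-0.5039, -0.8638)
n_5 = (+0.1088, -0.9941)
  (0,1): δ = 122.10°  ·
  (0,2): δ = 52.09°  ✓
  (0,3): δ = 48.68°  ✓
  (0,4): δ = 88.22°  ·
  (0,5): δ = 124.72°  ·
  (1,2): δ = 109.99°  ·
  (1,3): δ = 9.22°  ✓
  (1,4): δ = 30.32°  ✓
  (1,5): δ = 66.82°  ✓
  (2,3): δ = 79.23°  ·
  (2,4): δ = 39.70°  ✓
  (2,5): δ = 3.19°  ✓
  (3,4): δ = 140.47°  ·
  (3,5): δ = 103.96°  ·
  (4,5): δ = 143.50°  ·
antipodal pairs: 7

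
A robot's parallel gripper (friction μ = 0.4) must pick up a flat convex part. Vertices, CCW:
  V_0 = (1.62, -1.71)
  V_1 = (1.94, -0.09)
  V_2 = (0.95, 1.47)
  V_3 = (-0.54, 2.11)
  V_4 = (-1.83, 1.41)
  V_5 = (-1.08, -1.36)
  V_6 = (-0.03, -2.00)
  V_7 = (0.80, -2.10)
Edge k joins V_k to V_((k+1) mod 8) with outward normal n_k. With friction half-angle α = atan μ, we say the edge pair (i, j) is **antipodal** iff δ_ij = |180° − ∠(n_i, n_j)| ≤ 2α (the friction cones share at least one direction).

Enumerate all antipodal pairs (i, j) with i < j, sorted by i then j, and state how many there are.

count = 7; pairs: (0,4), (1,4), (1,5), (2,5), (2,6), (3,6), (3,7)

α = atan 0.4 = 21.80°;  2α = 43.60°
n_0 = (+0.9810, -0.1938)
n_1 = (+0.8443, +0.5358)
n_2 = (+0.3947, +0.9188)
n_3 = (-0.4769, +0.8789)
n_4 = (-0.9652, -0.2613)
n_5 = (-0.5205, -0.8539)
n_6 = (-0.1196, -0.9928)
n_7 = (+0.4295, -0.9031)
  (0,1): δ = 136.43°  ·
  (0,2): δ = 102.07°  ·
  (0,3): δ = 50.34°  ·
  (0,4): δ = 26.32°  ✓
  (0,5): δ = 69.81°  ·
  (0,6): δ = 94.30°  ·
  (0,7): δ = 126.61°  ·
  (1,2): δ = 145.64°  ·
  (1,3): δ = 93.91°  ·
  (1,4): δ = 17.25°  ✓
  (1,5): δ = 26.24°  ✓
  (1,6): δ = 50.73°  ·
  (1,7): δ = 83.04°  ·
  (2,3): δ = 128.27°  ·
  (2,4): δ = 51.60°  ·
  (2,5): δ = 8.12°  ✓
  (2,6): δ = 16.37°  ✓
  (2,7): δ = 48.68°  ·
  (3,4): δ = 103.34°  ·
  (3,5): δ = 59.85°  ·
  (3,6): δ = 35.36°  ✓
  (3,7): δ = 3.05°  ✓
  (4,5): δ = 136.51°  ·
  (4,6): δ = 112.02°  ·
  (4,7): δ = 79.71°  ·
  (5,6): δ = 155.51°  ·
  (5,7): δ = 123.20°  ·
  (6,7): δ = 147.69°  ·
antipodal pairs: 7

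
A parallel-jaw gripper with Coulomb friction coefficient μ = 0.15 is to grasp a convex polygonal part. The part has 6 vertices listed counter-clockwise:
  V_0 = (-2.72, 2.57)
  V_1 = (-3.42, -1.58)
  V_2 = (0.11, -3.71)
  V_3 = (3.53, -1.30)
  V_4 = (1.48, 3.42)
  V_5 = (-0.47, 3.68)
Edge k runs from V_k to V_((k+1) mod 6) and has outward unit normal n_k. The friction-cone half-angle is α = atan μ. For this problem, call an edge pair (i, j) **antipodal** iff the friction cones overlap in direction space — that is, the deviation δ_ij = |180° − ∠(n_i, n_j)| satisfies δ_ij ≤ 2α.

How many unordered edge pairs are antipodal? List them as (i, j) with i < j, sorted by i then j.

α = atan 0.15 = 8.53°;  2α = 17.06°
n_0 = (-0.9861, +0.1663)
n_1 = (-0.5166, -0.8562)
n_2 = (+0.5760, -0.8174)
n_3 = (+0.9172, +0.3984)
n_4 = (+0.1322, +0.9912)
n_5 = (-0.4424, +0.8968)
  (0,1): δ = 111.53°  ·
  (0,2): δ = 45.25°  ·
  (0,3): δ = 33.05°  ·
  (0,4): δ = 91.98°  ·
  (0,5): δ = 125.83°  ·
  (1,2): δ = 113.72°  ·
  (1,3): δ = 35.42°  ·
  (1,4): δ = 23.51°  ·
  (1,5): δ = 57.37°  ·
  (2,3): δ = 101.70°  ·
  (2,4): δ = 42.77°  ·
  (2,5): δ = 8.91°  ✓
  (3,4): δ = 121.07°  ·
  (3,5): δ = 87.22°  ·
  (4,5): δ = 146.15°  ·
antipodal pairs: 1

count = 1; pairs: (2,5)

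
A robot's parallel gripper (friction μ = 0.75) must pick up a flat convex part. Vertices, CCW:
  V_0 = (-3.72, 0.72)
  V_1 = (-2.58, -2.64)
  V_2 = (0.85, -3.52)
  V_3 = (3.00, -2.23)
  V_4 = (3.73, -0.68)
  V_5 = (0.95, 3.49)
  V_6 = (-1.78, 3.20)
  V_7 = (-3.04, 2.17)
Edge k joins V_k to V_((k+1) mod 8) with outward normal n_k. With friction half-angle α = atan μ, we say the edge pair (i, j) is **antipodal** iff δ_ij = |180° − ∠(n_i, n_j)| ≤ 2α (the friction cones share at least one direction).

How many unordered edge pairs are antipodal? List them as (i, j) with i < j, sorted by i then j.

α = atan 0.75 = 36.87°;  2α = 73.74°
n_0 = (-0.9470, -0.3213)
n_1 = (-0.2485, -0.9686)
n_2 = (+0.5145, -0.8575)
n_3 = (+0.9047, -0.4261)
n_4 = (+0.8321, +0.5547)
n_5 = (-0.1056, +0.9944)
n_6 = (-0.6329, +0.7742)
n_7 = (-0.9054, +0.4246)
  (0,1): δ = 123.13°  ·
  (0,2): δ = 77.78°  ·
  (0,3): δ = 43.96°  ✓
  (0,4): δ = 14.95°  ✓
  (0,5): δ = 77.32°  ·
  (0,6): δ = 110.52°  ·
  (0,7): δ = 136.13°  ·
  (1,2): δ = 134.65°  ·
  (1,3): δ = 100.83°  ·
  (1,4): δ = 41.92°  ✓
  (1,5): δ = 20.45°  ✓
  (1,6): δ = 53.65°  ✓
  (1,7): δ = 79.26°  ·
  (2,3): δ = 146.18°  ·
  (2,4): δ = 87.27°  ·
  (2,5): δ = 24.90°  ✓
  (2,6): δ = 8.30°  ✓
  (2,7): δ = 33.91°  ✓
  (3,4): δ = 121.09°  ·
  (3,5): δ = 58.72°  ✓
  (3,6): δ = 25.52°  ✓
  (3,7): δ = 0.09°  ✓
  (4,5): δ = 117.63°  ·
  (4,6): δ = 84.43°  ·
  (4,7): δ = 58.82°  ✓
  (5,6): δ = 146.80°  ·
  (5,7): δ = 121.19°  ·
  (6,7): δ = 154.39°  ·
antipodal pairs: 12

count = 12; pairs: (0,3), (0,4), (1,4), (1,5), (1,6), (2,5), (2,6), (2,7), (3,5), (3,6), (3,7), (4,7)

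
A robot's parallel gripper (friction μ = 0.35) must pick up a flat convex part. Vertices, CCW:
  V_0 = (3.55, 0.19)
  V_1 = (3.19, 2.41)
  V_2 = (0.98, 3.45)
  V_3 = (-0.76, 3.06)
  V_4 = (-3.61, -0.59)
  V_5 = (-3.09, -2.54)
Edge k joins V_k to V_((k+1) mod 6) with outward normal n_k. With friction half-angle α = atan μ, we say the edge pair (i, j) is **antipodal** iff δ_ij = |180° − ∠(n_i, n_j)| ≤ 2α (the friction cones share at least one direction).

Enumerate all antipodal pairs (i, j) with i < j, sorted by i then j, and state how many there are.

α = atan 0.35 = 19.29°;  2α = 38.58°
n_0 = (+0.9871, +0.1601)
n_1 = (+0.4258, +0.9048)
n_2 = (-0.2187, +0.9758)
n_3 = (-0.7882, +0.6154)
n_4 = (-0.9662, -0.2577)
n_5 = (+0.3803, -0.9249)
  (0,1): δ = 124.41°  ·
  (0,2): δ = 86.58°  ·
  (0,3): δ = 47.19°  ·
  (0,4): δ = 5.72°  ✓
  (0,5): δ = 103.14°  ·
  (1,2): δ = 142.17°  ·
  (1,3): δ = 102.78°  ·
  (1,4): δ = 49.87°  ·
  (1,5): δ = 47.55°  ·
  (2,3): δ = 140.62°  ·
  (2,4): δ = 87.70°  ·
  (2,5): δ = 9.72°  ✓
  (3,4): δ = 127.09°  ·
  (3,5): δ = 29.67°  ✓
  (4,5): δ = 82.58°  ·
antipodal pairs: 3

count = 3; pairs: (0,4), (2,5), (3,5)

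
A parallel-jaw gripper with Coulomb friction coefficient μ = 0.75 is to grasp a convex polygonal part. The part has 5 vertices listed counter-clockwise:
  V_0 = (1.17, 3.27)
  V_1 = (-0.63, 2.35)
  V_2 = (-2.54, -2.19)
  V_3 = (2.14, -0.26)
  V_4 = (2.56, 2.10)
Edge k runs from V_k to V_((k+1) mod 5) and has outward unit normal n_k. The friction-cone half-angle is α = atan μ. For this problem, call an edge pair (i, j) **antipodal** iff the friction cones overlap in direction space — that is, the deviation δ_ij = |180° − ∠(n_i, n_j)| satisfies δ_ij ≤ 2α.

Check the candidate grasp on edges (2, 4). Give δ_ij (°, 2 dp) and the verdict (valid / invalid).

δ = 62.50°, valid

α = atan 0.75 = 36.87°;  2α = 73.74°
edge 2: e_2 = (+4.68, +1.93);  n_2 = (+0.3812, -0.9245)
edge 4: e_4 = (-1.39, +1.17);  n_4 = (+0.6440, +0.7651)
∠(n_2, n_4) = 117.50°
δ = |180° − 117.50°| = 62.50°
62.50° ≤ 2α = 73.74°  →  valid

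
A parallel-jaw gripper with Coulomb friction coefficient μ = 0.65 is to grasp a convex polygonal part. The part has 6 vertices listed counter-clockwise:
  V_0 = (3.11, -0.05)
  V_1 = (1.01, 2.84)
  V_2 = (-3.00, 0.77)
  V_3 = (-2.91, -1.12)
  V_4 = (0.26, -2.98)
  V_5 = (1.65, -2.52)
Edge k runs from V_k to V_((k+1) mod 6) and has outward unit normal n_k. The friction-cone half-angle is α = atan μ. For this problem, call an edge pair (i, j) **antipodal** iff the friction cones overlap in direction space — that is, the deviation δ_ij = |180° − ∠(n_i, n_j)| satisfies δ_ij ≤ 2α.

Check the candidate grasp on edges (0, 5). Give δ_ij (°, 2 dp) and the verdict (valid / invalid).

α = atan 0.65 = 33.02°;  2α = 66.05°
edge 0: e_0 = (-2.10, +2.89);  n_0 = (+0.8090, +0.5878)
edge 5: e_5 = (+1.46, +2.47);  n_5 = (+0.8609, -0.5088)
∠(n_0, n_5) = 66.59°
δ = |180° − 66.59°| = 113.41°
113.41° > 2α = 66.05°  →  invalid

δ = 113.41°, invalid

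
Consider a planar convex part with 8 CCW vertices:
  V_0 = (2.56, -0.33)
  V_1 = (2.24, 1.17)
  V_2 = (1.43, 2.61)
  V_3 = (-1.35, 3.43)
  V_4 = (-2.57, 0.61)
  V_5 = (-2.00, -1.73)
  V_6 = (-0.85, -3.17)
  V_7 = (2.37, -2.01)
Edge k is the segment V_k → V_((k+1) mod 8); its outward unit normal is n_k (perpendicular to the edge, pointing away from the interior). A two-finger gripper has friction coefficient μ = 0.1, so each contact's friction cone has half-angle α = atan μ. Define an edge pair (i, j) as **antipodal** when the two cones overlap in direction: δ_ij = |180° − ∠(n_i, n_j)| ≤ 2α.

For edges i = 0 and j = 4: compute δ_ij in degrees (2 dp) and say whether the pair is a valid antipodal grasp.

α = atan 0.1 = 5.71°;  2α = 11.42°
edge 0: e_0 = (-0.32, +1.50);  n_0 = (+0.9780, +0.2086)
edge 4: e_4 = (+0.57, -2.34);  n_4 = (-0.9716, -0.2367)
∠(n_0, n_4) = 178.35°
δ = |180° − 178.35°| = 1.65°
1.65° ≤ 2α = 11.42°  →  valid

δ = 1.65°, valid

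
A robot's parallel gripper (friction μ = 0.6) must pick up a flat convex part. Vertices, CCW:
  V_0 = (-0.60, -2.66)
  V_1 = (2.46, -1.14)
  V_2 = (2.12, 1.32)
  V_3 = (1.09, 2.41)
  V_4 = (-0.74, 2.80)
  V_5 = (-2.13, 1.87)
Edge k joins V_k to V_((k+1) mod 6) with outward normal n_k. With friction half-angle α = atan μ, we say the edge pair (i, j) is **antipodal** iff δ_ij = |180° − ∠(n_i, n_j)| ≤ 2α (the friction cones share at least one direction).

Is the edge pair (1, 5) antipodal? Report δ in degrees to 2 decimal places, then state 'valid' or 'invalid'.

δ = 10.79°, valid

α = atan 0.6 = 30.96°;  2α = 61.93°
edge 1: e_1 = (-0.34, +2.46);  n_1 = (+0.9906, +0.1369)
edge 5: e_5 = (+1.53, -4.53);  n_5 = (-0.9474, -0.3200)
∠(n_1, n_5) = 169.21°
δ = |180° − 169.21°| = 10.79°
10.79° ≤ 2α = 61.93°  →  valid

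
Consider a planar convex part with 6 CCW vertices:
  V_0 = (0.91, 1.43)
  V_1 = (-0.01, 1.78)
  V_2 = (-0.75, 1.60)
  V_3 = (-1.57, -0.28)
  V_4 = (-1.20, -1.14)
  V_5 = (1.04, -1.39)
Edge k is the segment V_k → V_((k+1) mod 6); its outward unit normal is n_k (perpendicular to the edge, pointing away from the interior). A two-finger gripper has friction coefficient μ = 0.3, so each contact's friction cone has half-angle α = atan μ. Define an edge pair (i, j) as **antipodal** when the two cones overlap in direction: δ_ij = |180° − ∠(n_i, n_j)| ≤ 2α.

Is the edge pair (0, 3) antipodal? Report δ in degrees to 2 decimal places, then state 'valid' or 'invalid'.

δ = 45.89°, invalid

α = atan 0.3 = 16.70°;  2α = 33.40°
edge 0: e_0 = (-0.92, +0.35);  n_0 = (+0.3556, +0.9346)
edge 3: e_3 = (+0.37, -0.86);  n_3 = (-0.9186, -0.3952)
∠(n_0, n_3) = 134.11°
δ = |180° − 134.11°| = 45.89°
45.89° > 2α = 33.40°  →  invalid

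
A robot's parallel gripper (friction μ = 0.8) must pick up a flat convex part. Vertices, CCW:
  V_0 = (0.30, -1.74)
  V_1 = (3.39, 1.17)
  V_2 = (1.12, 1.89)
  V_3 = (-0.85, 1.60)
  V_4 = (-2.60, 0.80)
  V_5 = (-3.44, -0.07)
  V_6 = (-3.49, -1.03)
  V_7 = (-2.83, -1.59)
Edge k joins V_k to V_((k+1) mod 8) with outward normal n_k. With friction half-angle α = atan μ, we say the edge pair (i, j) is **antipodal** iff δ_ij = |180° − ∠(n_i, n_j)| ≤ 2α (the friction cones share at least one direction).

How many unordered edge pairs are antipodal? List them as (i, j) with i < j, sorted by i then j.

count = 13; pairs: (0,1), (0,2), (0,3), (0,4), (0,5), (1,5), (1,6), (1,7), (2,6), (2,7), (3,6), (3,7), (4,7)

α = atan 0.8 = 38.66°;  2α = 77.32°
n_0 = (+0.6856, -0.7280)
n_1 = (+0.3023, +0.9532)
n_2 = (-0.1456, +0.9893)
n_3 = (-0.4158, +0.9095)
n_4 = (-0.7194, +0.6946)
n_5 = (-0.9986, +0.0520)
n_6 = (-0.6470, -0.7625)
n_7 = (-0.0479, -0.9989)
  (0,1): δ = 60.88°  ✓
  (0,2): δ = 34.91°  ✓
  (0,3): δ = 18.71°  ✓
  (0,4): δ = 2.72°  ✓
  (0,5): δ = 43.74°  ✓
  (0,6): δ = 96.40°  ·
  (0,7): δ = 133.97°  ·
  (1,2): δ = 154.03°  ·
  (1,3): δ = 137.83°  ·
  (1,4): δ = 116.40°  ·
  (1,5): δ = 75.38°  ✓
  (1,6): δ = 22.72°  ✓
  (1,7): δ = 14.85°  ✓
  (2,3): δ = 163.81°  ·
  (2,4): δ = 142.37°  ·
  (2,5): δ = 101.36°  ·
  (2,6): δ = 48.69°  ✓
  (2,7): δ = 11.12°  ✓
  (3,4): δ = 158.56°  ·
  (3,5): δ = 117.55°  ·
  (3,6): δ = 64.88°  ✓
  (3,7): δ = 27.31°  ✓
  (4,5): δ = 138.99°  ·
  (4,6): δ = 86.32°  ·
  (4,7): δ = 48.75°  ✓
  (5,6): δ = 127.33°  ·
  (5,7): δ = 89.76°  ·
  (6,7): δ = 142.43°  ·
antipodal pairs: 13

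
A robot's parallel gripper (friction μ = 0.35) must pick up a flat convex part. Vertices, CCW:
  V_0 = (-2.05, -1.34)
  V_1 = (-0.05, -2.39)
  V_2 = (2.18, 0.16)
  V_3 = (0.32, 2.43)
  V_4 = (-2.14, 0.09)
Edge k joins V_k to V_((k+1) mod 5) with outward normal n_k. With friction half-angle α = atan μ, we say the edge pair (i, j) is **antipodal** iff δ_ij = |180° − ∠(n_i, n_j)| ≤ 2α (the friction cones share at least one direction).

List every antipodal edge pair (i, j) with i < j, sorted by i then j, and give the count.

count = 3; pairs: (0,2), (1,3), (2,4)

α = atan 0.35 = 19.29°;  2α = 38.58°
n_0 = (-0.4648, -0.8854)
n_1 = (+0.7528, -0.6583)
n_2 = (+0.7735, +0.6338)
n_3 = (-0.6892, +0.7246)
n_4 = (-0.9980, -0.0628)
  (0,1): δ = 103.47°  ·
  (0,2): δ = 22.97°  ✓
  (0,3): δ = 71.27°  ·
  (0,4): δ = 121.30°  ·
  (1,2): δ = 99.50°  ·
  (1,3): δ = 5.26°  ✓
  (1,4): δ = 44.77°  ·
  (2,3): δ = 85.76°  ·
  (2,4): δ = 35.73°  ✓
  (3,4): δ = 129.97°  ·
antipodal pairs: 3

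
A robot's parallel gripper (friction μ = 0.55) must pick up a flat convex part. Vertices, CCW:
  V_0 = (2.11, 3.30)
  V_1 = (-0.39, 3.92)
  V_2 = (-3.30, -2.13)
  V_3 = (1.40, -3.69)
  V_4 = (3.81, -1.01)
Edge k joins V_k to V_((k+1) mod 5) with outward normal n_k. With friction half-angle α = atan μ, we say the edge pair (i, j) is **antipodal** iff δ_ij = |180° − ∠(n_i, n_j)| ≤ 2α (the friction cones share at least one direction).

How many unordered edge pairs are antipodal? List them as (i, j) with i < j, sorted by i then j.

count = 4; pairs: (0,2), (1,3), (1,4), (2,4)

α = atan 0.55 = 28.81°;  2α = 57.62°
n_0 = (+0.2407, +0.9706)
n_1 = (-0.9012, +0.4335)
n_2 = (-0.3150, -0.9491)
n_3 = (+0.7436, -0.6687)
n_4 = (+0.9303, +0.3669)
  (0,1): δ = 101.76°  ·
  (0,2): δ = 4.43°  ✓
  (0,3): δ = 61.96°  ·
  (0,4): δ = 125.45°  ·
  (1,2): δ = 82.67°  ·
  (1,3): δ = 16.28°  ✓
  (1,4): δ = 47.21°  ✓
  (2,3): δ = 113.60°  ·
  (2,4): δ = 50.11°  ✓
  (3,4): δ = 116.51°  ·
antipodal pairs: 4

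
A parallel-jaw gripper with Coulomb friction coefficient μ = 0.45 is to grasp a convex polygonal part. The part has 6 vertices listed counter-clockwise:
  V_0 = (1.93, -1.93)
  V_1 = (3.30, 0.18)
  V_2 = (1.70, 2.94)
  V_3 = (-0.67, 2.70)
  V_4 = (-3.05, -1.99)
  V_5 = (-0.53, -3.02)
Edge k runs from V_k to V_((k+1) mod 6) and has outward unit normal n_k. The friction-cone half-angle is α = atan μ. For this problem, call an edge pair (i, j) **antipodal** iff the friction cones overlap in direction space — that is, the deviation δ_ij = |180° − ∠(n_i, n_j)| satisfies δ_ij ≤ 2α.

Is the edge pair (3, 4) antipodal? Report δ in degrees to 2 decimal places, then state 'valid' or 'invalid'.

δ = 85.33°, invalid

α = atan 0.45 = 24.23°;  2α = 48.46°
edge 3: e_3 = (-2.38, -4.69);  n_3 = (-0.8917, +0.4525)
edge 4: e_4 = (+2.52, -1.03);  n_4 = (-0.3783, -0.9257)
∠(n_3, n_4) = 94.67°
δ = |180° − 94.67°| = 85.33°
85.33° > 2α = 48.46°  →  invalid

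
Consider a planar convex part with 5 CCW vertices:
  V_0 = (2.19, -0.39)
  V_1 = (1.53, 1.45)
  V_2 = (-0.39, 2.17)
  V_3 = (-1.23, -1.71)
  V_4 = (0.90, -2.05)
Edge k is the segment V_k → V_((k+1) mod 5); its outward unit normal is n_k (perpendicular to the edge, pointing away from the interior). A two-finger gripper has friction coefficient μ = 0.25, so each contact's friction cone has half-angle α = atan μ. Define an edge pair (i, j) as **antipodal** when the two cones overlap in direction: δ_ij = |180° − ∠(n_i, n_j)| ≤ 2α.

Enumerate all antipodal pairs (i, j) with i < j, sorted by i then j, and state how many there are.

count = 2; pairs: (1,3), (2,4)

α = atan 0.25 = 14.04°;  2α = 28.07°
n_0 = (+0.9413, +0.3376)
n_1 = (+0.3511, +0.9363)
n_2 = (-0.9774, +0.2116)
n_3 = (-0.1576, -0.9875)
n_4 = (+0.7896, -0.6136)
  (0,1): δ = 130.29°  ·
  (0,2): δ = 31.95°  ·
  (0,3): δ = 61.20°  ·
  (0,4): δ = 122.42°  ·
  (1,2): δ = 81.66°  ·
  (1,3): δ = 11.49°  ✓
  (1,4): δ = 72.70°  ·
  (2,3): δ = 86.85°  ·
  (2,4): δ = 25.64°  ✓
  (3,4): δ = 118.78°  ·
antipodal pairs: 2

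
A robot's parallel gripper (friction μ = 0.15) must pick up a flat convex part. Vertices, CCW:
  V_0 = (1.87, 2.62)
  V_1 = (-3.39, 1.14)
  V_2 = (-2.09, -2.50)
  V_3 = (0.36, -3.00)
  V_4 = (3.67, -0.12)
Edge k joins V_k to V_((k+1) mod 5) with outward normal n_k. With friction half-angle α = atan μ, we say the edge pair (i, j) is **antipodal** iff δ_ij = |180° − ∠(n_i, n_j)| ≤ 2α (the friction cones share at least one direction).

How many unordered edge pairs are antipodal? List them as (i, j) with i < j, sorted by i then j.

count = 1; pairs: (1,4)

α = atan 0.15 = 8.53°;  2α = 17.06°
n_0 = (-0.2709, +0.9626)
n_1 = (-0.9417, -0.3363)
n_2 = (-0.2000, -0.9798)
n_3 = (+0.6564, -0.7544)
n_4 = (+0.8358, +0.5491)
  (0,1): δ = 86.06°  ·
  (0,2): δ = 27.25°  ·
  (0,3): δ = 25.31°  ·
  (0,4): δ = 107.59°  ·
  (1,2): δ = 121.19°  ·
  (1,3): δ = 68.63°  ·
  (1,4): δ = 13.65°  ✓
  (2,3): δ = 127.44°  ·
  (2,4): δ = 45.16°  ·
  (3,4): δ = 97.72°  ·
antipodal pairs: 1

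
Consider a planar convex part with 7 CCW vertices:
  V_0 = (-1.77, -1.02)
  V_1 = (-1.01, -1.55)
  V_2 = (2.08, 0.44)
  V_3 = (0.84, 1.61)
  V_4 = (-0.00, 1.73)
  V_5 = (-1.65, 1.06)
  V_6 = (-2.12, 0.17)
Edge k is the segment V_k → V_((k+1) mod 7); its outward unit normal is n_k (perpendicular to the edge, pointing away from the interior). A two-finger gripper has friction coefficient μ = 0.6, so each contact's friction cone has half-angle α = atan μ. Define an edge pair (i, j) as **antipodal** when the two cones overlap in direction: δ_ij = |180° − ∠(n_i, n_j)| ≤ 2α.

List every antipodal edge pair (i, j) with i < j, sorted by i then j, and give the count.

count = 7; pairs: (0,2), (0,3), (0,4), (1,3), (1,4), (1,5), (2,6)

α = atan 0.6 = 30.96°;  2α = 61.93°
n_0 = (-0.5720, -0.8202)
n_1 = (+0.5414, -0.8407)
n_2 = (+0.6863, +0.7273)
n_3 = (+0.1414, +0.9899)
n_4 = (-0.3762, +0.9265)
n_5 = (-0.8843, +0.4670)
n_6 = (-0.9594, -0.2822)
  (0,1): δ = 112.33°  ·
  (0,2): δ = 8.45°  ✓
  (0,3): δ = 26.76°  ✓
  (0,4): δ = 56.99°  ✓
  (0,5): δ = 97.05°  ·
  (0,6): δ = 141.28°  ·
  (1,2): δ = 76.12°  ·
  (1,3): δ = 40.91°  ✓
  (1,4): δ = 10.68°  ✓
  (1,5): δ = 29.38°  ✓
  (1,6): δ = 73.61°  ·
  (2,3): δ = 144.79°  ·
  (2,4): δ = 114.56°  ·
  (2,5): δ = 74.50°  ·
  (2,6): δ = 30.27°  ✓
  (3,4): δ = 149.77°  ·
  (3,5): δ = 109.71°  ·
  (3,6): δ = 65.48°  ·
  (4,5): δ = 139.94°  ·
  (4,6): δ = 95.71°  ·
  (5,6): δ = 135.77°  ·
antipodal pairs: 7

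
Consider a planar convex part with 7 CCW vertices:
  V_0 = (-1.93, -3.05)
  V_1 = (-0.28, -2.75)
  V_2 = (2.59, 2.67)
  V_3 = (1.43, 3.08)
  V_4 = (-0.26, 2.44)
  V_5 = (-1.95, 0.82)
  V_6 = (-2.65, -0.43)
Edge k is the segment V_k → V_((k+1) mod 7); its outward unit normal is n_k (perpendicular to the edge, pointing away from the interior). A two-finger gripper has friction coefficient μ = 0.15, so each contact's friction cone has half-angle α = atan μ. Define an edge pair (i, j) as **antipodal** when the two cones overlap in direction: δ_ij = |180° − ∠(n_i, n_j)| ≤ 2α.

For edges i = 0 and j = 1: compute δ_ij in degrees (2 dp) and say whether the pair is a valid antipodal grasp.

α = atan 0.15 = 8.53°;  2α = 17.06°
edge 0: e_0 = (+1.65, +0.30);  n_0 = (+0.1789, -0.9839)
edge 1: e_1 = (+2.87, +5.42);  n_1 = (+0.8837, -0.4680)
∠(n_0, n_1) = 51.79°
δ = |180° − 51.79°| = 128.21°
128.21° > 2α = 17.06°  →  invalid

δ = 128.21°, invalid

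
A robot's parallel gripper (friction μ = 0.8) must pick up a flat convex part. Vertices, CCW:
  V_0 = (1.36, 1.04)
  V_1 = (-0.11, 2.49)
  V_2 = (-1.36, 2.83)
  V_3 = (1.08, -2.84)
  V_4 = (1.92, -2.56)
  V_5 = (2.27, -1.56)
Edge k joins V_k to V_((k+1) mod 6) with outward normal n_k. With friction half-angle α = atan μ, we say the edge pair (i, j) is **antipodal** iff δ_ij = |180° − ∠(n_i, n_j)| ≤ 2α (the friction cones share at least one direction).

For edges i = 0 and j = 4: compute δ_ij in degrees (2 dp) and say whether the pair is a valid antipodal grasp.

δ = 115.32°, invalid

α = atan 0.8 = 38.66°;  2α = 77.32°
edge 0: e_0 = (-1.47, +1.45);  n_0 = (+0.7022, +0.7119)
edge 4: e_4 = (+0.35, +1.00);  n_4 = (+0.9439, -0.3304)
∠(n_0, n_4) = 64.68°
δ = |180° − 64.68°| = 115.32°
115.32° > 2α = 77.32°  →  invalid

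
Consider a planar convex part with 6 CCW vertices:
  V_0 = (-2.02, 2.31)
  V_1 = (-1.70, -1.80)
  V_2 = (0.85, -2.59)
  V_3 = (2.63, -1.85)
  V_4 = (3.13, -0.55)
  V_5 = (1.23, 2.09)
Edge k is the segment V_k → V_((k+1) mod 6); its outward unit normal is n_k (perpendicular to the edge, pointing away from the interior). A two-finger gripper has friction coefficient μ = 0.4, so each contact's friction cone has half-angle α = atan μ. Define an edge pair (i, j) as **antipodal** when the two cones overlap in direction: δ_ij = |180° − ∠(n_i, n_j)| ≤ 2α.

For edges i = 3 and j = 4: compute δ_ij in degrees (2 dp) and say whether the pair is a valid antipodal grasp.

δ = 123.22°, invalid

α = atan 0.4 = 21.80°;  2α = 43.60°
edge 3: e_3 = (+0.50, +1.30);  n_3 = (+0.9333, -0.3590)
edge 4: e_4 = (-1.90, +2.64);  n_4 = (+0.8117, +0.5841)
∠(n_3, n_4) = 56.78°
δ = |180° − 56.78°| = 123.22°
123.22° > 2α = 43.60°  →  invalid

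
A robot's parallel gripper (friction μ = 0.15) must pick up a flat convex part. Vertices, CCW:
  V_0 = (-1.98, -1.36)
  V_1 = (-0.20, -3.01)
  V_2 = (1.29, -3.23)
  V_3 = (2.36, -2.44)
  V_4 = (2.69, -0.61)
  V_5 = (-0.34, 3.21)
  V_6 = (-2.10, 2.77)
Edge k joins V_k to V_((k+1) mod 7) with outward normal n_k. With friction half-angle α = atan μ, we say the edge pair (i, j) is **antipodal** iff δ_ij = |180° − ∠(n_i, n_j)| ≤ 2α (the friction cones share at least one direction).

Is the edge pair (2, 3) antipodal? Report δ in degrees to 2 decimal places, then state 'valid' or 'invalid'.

α = atan 0.15 = 8.53°;  2α = 17.06°
edge 2: e_2 = (+1.07, +0.79);  n_2 = (+0.5940, -0.8045)
edge 3: e_3 = (+0.33, +1.83);  n_3 = (+0.9841, -0.1775)
∠(n_2, n_3) = 43.34°
δ = |180° − 43.34°| = 136.66°
136.66° > 2α = 17.06°  →  invalid

δ = 136.66°, invalid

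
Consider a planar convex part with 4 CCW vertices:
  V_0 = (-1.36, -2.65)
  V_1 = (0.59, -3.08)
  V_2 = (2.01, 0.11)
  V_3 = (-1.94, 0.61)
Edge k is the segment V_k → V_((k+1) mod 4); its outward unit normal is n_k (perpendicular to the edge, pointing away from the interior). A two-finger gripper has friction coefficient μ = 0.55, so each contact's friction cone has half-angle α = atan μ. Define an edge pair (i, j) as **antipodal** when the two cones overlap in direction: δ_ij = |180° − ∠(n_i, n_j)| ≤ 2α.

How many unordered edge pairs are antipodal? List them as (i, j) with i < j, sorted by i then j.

α = atan 0.55 = 28.81°;  2α = 57.62°
n_0 = (-0.2153, -0.9765)
n_1 = (+0.9136, -0.4067)
n_2 = (+0.1256, +0.9921)
n_3 = (-0.9845, -0.1752)
  (0,1): δ = 101.56°  ·
  (0,2): δ = 5.22°  ✓
  (0,3): δ = 112.52°  ·
  (1,2): δ = 73.22°  ·
  (1,3): δ = 34.08°  ✓
  (2,3): δ = 72.70°  ·
antipodal pairs: 2

count = 2; pairs: (0,2), (1,3)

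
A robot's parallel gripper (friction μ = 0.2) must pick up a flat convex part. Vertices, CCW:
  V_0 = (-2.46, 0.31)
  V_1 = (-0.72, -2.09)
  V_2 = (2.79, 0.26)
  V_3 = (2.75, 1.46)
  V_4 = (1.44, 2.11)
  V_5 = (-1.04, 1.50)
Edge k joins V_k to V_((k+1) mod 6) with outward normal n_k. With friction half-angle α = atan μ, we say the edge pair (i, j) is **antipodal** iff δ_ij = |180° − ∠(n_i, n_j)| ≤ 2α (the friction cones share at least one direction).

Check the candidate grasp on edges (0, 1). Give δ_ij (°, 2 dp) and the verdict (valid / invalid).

α = atan 0.2 = 11.31°;  2α = 22.62°
edge 0: e_0 = (+1.74, -2.40);  n_0 = (-0.8096, -0.5870)
edge 1: e_1 = (+3.51, +2.35);  n_1 = (+0.5563, -0.8310)
∠(n_0, n_1) = 87.86°
δ = |180° − 87.86°| = 92.14°
92.14° > 2α = 22.62°  →  invalid

δ = 92.14°, invalid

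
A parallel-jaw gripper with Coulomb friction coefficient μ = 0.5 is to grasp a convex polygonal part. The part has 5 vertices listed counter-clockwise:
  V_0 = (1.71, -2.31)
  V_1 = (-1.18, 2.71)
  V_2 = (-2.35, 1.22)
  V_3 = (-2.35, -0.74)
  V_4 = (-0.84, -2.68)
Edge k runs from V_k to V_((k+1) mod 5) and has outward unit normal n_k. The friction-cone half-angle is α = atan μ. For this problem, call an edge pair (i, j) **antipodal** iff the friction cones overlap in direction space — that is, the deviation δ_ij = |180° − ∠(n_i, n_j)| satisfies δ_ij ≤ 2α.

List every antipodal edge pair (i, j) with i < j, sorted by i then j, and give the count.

α = atan 0.5 = 26.57°;  2α = 53.13°
n_0 = (+0.8666, +0.4989)
n_1 = (-0.7865, +0.6176)
n_2 = (-1.0000, -0.0000)
n_3 = (-0.7891, -0.6142)
n_4 = (+0.1436, -0.9896)
  (0,1): δ = 68.07°  ·
  (0,2): δ = 29.93°  ✓
  (0,3): δ = 7.97°  ✓
  (0,4): δ = 68.33°  ·
  (1,2): δ = 141.86°  ·
  (1,3): δ = 103.96°  ·
  (1,4): δ = 43.60°  ✓
  (2,3): δ = 142.10°  ·
  (2,4): δ = 81.74°  ·
  (3,4): δ = 119.64°  ·
antipodal pairs: 3

count = 3; pairs: (0,2), (0,3), (1,4)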